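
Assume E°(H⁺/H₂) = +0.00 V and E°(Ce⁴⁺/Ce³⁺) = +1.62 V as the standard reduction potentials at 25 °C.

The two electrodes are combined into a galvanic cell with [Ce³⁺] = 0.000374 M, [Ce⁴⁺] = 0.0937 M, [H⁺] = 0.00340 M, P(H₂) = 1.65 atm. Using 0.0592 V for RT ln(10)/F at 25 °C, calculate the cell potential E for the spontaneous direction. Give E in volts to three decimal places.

+1.915 V

Ce⁴⁺/Ce³⁺ is the cathode (higher E°), H⁺/H₂ the anode: E°cell = +1.62 − (+0.00) = +1.62 V, n = 2.
Overall: 2 Ce⁴⁺(aq) + H₂(g) → 2 Ce³⁺(aq) + 2 H⁺(aq)
Q = [Ce³⁺]^2·[H⁺]^2 / ([Ce⁴⁺]^2·P(H₂)); log Q = -9.952.
E = E° − (0.0592/n) log Q = +1.62 − (0.0592/2)(-9.952) = +1.915 V.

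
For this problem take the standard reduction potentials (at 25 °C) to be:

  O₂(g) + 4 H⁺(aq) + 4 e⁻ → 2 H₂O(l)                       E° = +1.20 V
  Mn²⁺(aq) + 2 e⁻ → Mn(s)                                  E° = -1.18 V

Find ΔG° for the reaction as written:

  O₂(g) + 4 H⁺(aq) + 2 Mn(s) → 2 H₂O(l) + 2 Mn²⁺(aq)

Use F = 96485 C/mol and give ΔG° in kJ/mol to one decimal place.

-918.5 kJ/mol

As written, O₂/H₂O is reduced (cathode) and Mn²⁺/Mn is oxidised (anode), so E°cell = (+1.20) − (-1.18) = +2.38 V.
Balancing electrons gives n = 4.
ΔG° = −nFE° = −(4)(96485)(+2.38) = -918,537 J = -918.5 kJ/mol.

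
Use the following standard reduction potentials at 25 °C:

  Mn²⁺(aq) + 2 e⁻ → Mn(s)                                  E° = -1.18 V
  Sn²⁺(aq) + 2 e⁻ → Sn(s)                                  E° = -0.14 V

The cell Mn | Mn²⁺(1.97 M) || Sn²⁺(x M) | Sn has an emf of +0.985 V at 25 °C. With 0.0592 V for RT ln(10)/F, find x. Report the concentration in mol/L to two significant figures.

0.027 M

Sn²⁺/Sn is the cathode, Mn²⁺/Mn the anode: E°cell = +1.04 V, n = 2.
Overall reaction: Sn²⁺(aq) + Mn(s) → Sn(s) + Mn²⁺(aq); Q = [Mn²⁺]^1/[Sn²⁺]^1.
From E = E° − (0.0592/n) log Q: log Q = (E° − E)·n/0.0592 = (+1.04 − (+0.985))·2/0.0592 = 1.8581.
So 1·log[Sn²⁺] = 1·log(1.97) − log Q = 0.2945 − (1.8581) = -1.5636; [Sn²⁺] = 10^(-1.5636) ≈ 0.027 M.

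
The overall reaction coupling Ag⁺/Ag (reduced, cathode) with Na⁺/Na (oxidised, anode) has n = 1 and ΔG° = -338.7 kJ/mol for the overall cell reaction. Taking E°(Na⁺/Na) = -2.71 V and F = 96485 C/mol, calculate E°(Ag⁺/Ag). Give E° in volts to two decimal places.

+0.80 V

E°cell = −ΔG°/(nF) = −(-338.7×10³)/((1)(96485)) = +3.510 V.
Since Ag⁺/Ag is the cathode and Na⁺/Na the anode, E°cell = E°(Ag⁺/Ag) − E°(Na⁺/Na).
So E°(Ag⁺/Ag) = E°cell + E°(Na⁺/Na) = +3.510 + (-2.71) = +0.80 V.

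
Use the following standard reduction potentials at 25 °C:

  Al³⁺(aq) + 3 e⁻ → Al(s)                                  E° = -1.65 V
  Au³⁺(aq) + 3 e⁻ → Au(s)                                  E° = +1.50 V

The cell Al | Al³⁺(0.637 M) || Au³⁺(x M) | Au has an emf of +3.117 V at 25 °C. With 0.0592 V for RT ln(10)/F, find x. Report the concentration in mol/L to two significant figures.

0.014 M

Au³⁺/Au is the cathode, Al³⁺/Al the anode: E°cell = +3.15 V, n = 3.
Overall reaction: Au³⁺(aq) + Al(s) → Au(s) + Al³⁺(aq); Q = [Al³⁺]^1/[Au³⁺]^1.
From E = E° − (0.0592/n) log Q: log Q = (E° − E)·n/0.0592 = (+3.15 − (+3.117))·3/0.0592 = 1.6723.
So 1·log[Au³⁺] = 1·log(0.637) − log Q = -0.1959 − (1.6723) = -1.8682; [Au³⁺] = 10^(-1.8682) ≈ 0.014 M.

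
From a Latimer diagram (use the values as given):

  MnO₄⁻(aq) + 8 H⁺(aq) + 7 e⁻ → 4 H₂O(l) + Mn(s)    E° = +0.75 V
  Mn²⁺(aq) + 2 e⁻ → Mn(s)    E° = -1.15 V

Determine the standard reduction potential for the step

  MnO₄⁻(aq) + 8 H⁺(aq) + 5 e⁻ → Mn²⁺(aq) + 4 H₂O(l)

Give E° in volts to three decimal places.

Sequential free energies add, so n₃E°₃ = n₁E°₁ + n₂E°₂.
With n₃ = 7, and the known step contributing 2×(-1.15) V, the unknown satisfies 5·E° = 7×(+0.75) − 2×(-1.15) = +7.550.
E° = +7.550 / 5 = +1.510 V.

+1.510 V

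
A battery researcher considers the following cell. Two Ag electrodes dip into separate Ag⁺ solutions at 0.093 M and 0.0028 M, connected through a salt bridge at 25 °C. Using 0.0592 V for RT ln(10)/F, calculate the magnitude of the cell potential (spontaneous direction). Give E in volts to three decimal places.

+0.090 V

For a concentration cell E°cell = 0. The 0.093 M side is the cathode (reduction is favoured where [Ag⁺] is higher).
With n = 1, E = −(0.0592/1) log([Ag⁺]ₐₙ/[Ag⁺]꜀ₐₜ) = −(0.0592/1) log(0.0028/0.093) = −(0.0592/1)(-1.521) = +0.090 V.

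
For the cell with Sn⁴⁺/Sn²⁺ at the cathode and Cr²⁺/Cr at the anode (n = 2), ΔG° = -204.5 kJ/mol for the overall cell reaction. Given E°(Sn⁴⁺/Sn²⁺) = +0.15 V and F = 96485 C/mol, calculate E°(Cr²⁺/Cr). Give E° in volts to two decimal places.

-0.91 V

E°cell = −ΔG°/(nF) = −(-204.5×10³)/((2)(96485)) = +1.060 V.
Since Sn⁴⁺/Sn²⁺ is the cathode and Cr²⁺/Cr the anode, E°cell = E°(Sn⁴⁺/Sn²⁺) − E°(Cr²⁺/Cr).
So E°(Cr²⁺/Cr) = E°(Sn⁴⁺/Sn²⁺) − E°cell = (+0.15) − (+1.060) = -0.91 V.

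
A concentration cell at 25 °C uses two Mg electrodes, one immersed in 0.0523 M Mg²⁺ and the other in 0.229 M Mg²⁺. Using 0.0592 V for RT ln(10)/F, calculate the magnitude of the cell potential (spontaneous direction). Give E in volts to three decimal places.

For a concentration cell E°cell = 0. The 0.229 M side is the cathode (reduction is favoured where [Mg²⁺] is higher).
With n = 2, E = −(0.0592/2) log([Mg²⁺]ₐₙ/[Mg²⁺]꜀ₐₜ) = −(0.0592/2) log(0.0523/0.229) = −(0.0592/2)(-0.641) = +0.019 V.

+0.019 V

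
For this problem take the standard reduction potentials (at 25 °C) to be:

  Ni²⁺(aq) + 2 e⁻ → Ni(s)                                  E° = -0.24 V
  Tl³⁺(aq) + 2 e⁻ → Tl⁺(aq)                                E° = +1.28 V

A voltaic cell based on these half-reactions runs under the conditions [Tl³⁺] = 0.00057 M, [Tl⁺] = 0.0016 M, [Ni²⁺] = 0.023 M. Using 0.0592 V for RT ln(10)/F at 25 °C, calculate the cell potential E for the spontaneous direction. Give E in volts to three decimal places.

+1.555 V

Tl³⁺/Tl⁺ is the cathode (higher E°), Ni²⁺/Ni the anode: E°cell = +1.28 − (-0.24) = +1.52 V, n = 2.
Overall: Tl³⁺(aq) + Ni(s) → Tl⁺(aq) + Ni²⁺(aq)
Q = [Tl⁺]·[Ni²⁺] / ([Tl³⁺]); log Q = -1.190.
E = E° − (0.0592/n) log Q = +1.52 − (0.0592/2)(-1.190) = +1.555 V.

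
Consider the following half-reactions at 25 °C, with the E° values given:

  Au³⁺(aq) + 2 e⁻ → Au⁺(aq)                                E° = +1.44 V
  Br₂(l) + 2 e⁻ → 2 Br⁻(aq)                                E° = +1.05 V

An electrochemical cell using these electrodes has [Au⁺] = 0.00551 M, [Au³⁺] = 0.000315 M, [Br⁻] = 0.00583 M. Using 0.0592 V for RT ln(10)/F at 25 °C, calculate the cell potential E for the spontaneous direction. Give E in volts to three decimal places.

Au³⁺/Au⁺ is the cathode (higher E°), Br₂/Br⁻ the anode: E°cell = +1.44 − (+1.05) = +0.39 V, n = 2.
Overall: Au³⁺(aq) + 2 Br⁻(aq) → Au⁺(aq) + Br₂(l)
Q = [Au⁺] / ([Au³⁺]·[Br⁻]^2); log Q = 5.712.
E = E° − (0.0592/n) log Q = +0.39 − (0.0592/2)(5.712) = +0.221 V.

+0.221 V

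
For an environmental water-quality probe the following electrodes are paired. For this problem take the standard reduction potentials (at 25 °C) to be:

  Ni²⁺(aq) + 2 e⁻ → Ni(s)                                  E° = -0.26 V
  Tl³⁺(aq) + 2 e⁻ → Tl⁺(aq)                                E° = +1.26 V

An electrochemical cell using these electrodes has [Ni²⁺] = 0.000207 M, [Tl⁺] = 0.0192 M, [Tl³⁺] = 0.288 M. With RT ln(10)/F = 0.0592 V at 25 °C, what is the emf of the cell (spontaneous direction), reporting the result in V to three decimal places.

Tl³⁺/Tl⁺ is the cathode (higher E°), Ni²⁺/Ni the anode: E°cell = +1.26 − (-0.26) = +1.52 V, n = 2.
Overall: Tl³⁺(aq) + Ni(s) → Tl⁺(aq) + Ni²⁺(aq)
Q = [Tl⁺]·[Ni²⁺] / ([Tl³⁺]); log Q = -4.860.
E = E° − (0.0592/n) log Q = +1.52 − (0.0592/2)(-4.860) = +1.664 V.

+1.664 V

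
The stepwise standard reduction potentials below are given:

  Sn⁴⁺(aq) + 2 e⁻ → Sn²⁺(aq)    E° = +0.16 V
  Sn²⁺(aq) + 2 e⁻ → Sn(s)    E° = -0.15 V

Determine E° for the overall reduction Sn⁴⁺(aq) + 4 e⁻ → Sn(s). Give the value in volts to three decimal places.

+0.005 V

Standard free energies of sequential steps add: ΔG°₃ = ΔG°₁ + ΔG°₂, so n₃E°₃ = n₁E°₁ + n₂E°₂.
E°₃ = (2×+0.16 + 2×-0.15) / 4 = (+0.020) / 4 = +0.005 V.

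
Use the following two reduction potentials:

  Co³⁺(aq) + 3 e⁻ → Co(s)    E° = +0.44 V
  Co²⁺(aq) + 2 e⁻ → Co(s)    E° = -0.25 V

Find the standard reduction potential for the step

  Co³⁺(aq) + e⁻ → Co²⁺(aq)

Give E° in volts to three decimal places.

+1.820 V

Sequential free energies add, so n₃E°₃ = n₁E°₁ + n₂E°₂.
With n₃ = 3, and the known step contributing 2×(-0.25) V, the unknown satisfies 1·E° = 3×(+0.44) − 2×(-0.25) = +1.820.
E° = +1.820 / 1 = +1.820 V.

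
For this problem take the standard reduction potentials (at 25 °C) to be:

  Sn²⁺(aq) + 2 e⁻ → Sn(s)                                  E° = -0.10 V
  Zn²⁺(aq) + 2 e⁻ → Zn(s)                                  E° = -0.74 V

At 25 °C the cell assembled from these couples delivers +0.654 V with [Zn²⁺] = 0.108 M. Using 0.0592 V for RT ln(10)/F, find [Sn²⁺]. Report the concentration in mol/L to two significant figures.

0.32 M

Sn²⁺/Sn is the cathode, Zn²⁺/Zn the anode: E°cell = +0.64 V, n = 2.
Overall reaction: Sn²⁺(aq) + Zn(s) → Sn(s) + Zn²⁺(aq); Q = [Zn²⁺]^1/[Sn²⁺]^1.
From E = E° − (0.0592/n) log Q: log Q = (E° − E)·n/0.0592 = (+0.64 − (+0.654))·2/0.0592 = -0.4730.
So 1·log[Sn²⁺] = 1·log(0.108) − log Q = -0.9666 − (-0.4730) = -0.4936; [Sn²⁺] = 10^(-0.4936) ≈ 0.32 M.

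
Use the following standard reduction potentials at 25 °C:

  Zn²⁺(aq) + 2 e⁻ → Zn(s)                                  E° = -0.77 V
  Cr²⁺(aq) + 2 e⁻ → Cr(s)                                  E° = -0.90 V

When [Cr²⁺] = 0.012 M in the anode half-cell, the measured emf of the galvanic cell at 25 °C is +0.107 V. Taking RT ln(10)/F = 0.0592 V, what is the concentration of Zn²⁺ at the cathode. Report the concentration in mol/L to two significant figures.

Zn²⁺/Zn is the cathode, Cr²⁺/Cr the anode: E°cell = +0.13 V, n = 2.
Overall reaction: Zn²⁺(aq) + Cr(s) → Zn(s) + Cr²⁺(aq); Q = [Cr²⁺]^1/[Zn²⁺]^1.
From E = E° − (0.0592/n) log Q: log Q = (E° − E)·n/0.0592 = (+0.13 − (+0.107))·2/0.0592 = 0.7770.
So 1·log[Zn²⁺] = 1·log(0.012) − log Q = -1.9208 − (0.7770) = -2.6978; [Zn²⁺] = 10^(-2.6978) ≈ 0.0020 M.

0.0020 M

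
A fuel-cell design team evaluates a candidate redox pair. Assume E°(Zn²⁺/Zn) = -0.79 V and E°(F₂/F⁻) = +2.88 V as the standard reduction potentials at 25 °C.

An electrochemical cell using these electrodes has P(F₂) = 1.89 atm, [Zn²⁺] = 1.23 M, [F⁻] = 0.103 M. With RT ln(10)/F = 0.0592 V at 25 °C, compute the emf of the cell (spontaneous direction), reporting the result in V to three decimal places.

+3.734 V

F₂/F⁻ is the cathode (higher E°), Zn²⁺/Zn the anode: E°cell = +2.88 − (-0.79) = +3.67 V, n = 2.
Overall: F₂(g) + Zn(s) → 2 F⁻(aq) + Zn²⁺(aq)
Q = [F⁻]^2·[Zn²⁺] / (P(F₂)); log Q = -2.161.
E = E° − (0.0592/n) log Q = +3.67 − (0.0592/2)(-2.161) = +3.734 V.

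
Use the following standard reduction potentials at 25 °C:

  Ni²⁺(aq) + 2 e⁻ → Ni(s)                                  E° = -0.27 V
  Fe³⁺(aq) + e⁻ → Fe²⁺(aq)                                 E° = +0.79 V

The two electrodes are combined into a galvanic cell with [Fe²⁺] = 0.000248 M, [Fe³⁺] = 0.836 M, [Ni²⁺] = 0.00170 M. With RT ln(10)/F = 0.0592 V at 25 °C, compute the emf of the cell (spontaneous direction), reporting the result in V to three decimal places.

+1.351 V

Fe³⁺/Fe²⁺ is the cathode (higher E°), Ni²⁺/Ni the anode: E°cell = +0.79 − (-0.27) = +1.06 V, n = 2.
Overall: 2 Fe³⁺(aq) + Ni(s) → 2 Fe²⁺(aq) + Ni²⁺(aq)
Q = [Fe²⁺]^2·[Ni²⁺] / ([Fe³⁺]^2); log Q = -9.825.
E = E° − (0.0592/n) log Q = +1.06 − (0.0592/2)(-9.825) = +1.351 V.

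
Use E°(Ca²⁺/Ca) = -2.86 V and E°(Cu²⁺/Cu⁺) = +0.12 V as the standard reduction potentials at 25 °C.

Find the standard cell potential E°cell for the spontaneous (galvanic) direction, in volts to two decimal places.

+2.98 V

The Cu²⁺/Cu⁺ couple has the higher reduction potential, so it is the cathode; Ca²⁺/Ca is oxidised at the anode.
E°cell = E°(cathode) − E°(anode) = (+0.12) − (-2.86) = +2.98 V.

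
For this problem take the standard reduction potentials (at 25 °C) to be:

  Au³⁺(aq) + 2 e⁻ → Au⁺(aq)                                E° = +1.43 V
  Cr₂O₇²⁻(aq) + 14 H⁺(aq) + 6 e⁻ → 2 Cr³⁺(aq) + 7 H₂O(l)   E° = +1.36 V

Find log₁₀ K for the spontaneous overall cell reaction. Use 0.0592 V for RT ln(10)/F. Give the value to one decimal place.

7.1

Cathode: Au³⁺/Au⁺; anode: Cr₂O₇²⁻/Cr³⁺. E°cell = +0.07 V, n = 6.
log K = nE°cell / 0.0592 = (6)(+0.07) / 0.0592 = 7.1.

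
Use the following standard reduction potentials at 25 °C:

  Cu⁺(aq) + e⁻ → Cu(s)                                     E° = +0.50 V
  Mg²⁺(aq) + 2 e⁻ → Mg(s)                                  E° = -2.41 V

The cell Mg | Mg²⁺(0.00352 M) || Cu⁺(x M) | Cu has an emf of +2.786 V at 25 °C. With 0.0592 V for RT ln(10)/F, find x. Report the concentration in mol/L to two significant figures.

Cu⁺/Cu is the cathode, Mg²⁺/Mg the anode: E°cell = +2.91 V, n = 2.
Overall reaction: 2 Cu⁺(aq) + Mg(s) → 2 Cu(s) + Mg²⁺(aq); Q = [Mg²⁺]^1/[Cu⁺]^2.
From E = E° − (0.0592/n) log Q: log Q = (E° − E)·n/0.0592 = (+2.91 − (+2.786))·2/0.0592 = 4.1892.
So 2·log[Cu⁺] = 1·log(0.00352) − log Q = -2.4535 − (4.1892) = -6.6427; log[Cu⁺] = -6.6427 / 2 = -3.3213; [Cu⁺] = 10^(-3.3213) ≈ 0.00048 M.

0.00048 M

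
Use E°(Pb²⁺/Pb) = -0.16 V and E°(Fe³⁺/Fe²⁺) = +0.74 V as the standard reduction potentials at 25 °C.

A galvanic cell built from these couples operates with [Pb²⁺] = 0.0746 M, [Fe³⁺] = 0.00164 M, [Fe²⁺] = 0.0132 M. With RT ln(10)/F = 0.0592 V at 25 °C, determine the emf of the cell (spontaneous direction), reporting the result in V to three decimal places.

+0.880 V

Fe³⁺/Fe²⁺ is the cathode (higher E°), Pb²⁺/Pb the anode: E°cell = +0.74 − (-0.16) = +0.90 V, n = 2.
Overall: 2 Fe³⁺(aq) + Pb(s) → 2 Fe²⁺(aq) + Pb²⁺(aq)
Q = [Fe²⁺]^2·[Pb²⁺] / ([Fe³⁺]^2); log Q = 0.684.
E = E° − (0.0592/n) log Q = +0.90 − (0.0592/2)(0.684) = +0.880 V.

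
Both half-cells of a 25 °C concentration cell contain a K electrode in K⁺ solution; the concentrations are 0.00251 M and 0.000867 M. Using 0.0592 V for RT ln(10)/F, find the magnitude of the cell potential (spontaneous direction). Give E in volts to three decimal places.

For a concentration cell E°cell = 0. The 0.00251 M side is the cathode (reduction is favoured where [K⁺] is higher).
With n = 1, E = −(0.0592/1) log([K⁺]ₐₙ/[K⁺]꜀ₐₜ) = −(0.0592/1) log(0.000867/0.00251) = −(0.0592/1)(-0.462) = +0.027 V.

+0.027 V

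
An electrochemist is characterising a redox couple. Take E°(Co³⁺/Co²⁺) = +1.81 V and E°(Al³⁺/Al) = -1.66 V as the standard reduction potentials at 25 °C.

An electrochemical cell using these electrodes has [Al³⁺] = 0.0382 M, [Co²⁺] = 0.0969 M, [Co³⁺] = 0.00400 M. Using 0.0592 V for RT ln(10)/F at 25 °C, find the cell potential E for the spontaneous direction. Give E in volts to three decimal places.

Co³⁺/Co²⁺ is the cathode (higher E°), Al³⁺/Al the anode: E°cell = +1.81 − (-1.66) = +3.47 V, n = 3.
Overall: 3 Co³⁺(aq) + Al(s) → 3 Co²⁺(aq) + Al³⁺(aq)
Q = [Co²⁺]^3·[Al³⁺] / ([Co³⁺]^3); log Q = 2.735.
E = E° − (0.0592/n) log Q = +3.47 − (0.0592/3)(2.735) = +3.416 V.

+3.416 V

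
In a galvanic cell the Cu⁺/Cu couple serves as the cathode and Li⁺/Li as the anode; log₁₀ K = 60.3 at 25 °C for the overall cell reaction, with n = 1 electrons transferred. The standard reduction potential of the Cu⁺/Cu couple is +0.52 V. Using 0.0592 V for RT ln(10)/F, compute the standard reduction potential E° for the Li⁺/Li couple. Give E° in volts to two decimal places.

E°cell = (0.0592/n)·log K = (0.0592/1)(60.3) = +3.570 V.
Since Cu⁺/Cu is the cathode and Li⁺/Li the anode, E°cell = E°(Cu⁺/Cu) − E°(Li⁺/Li).
So E°(Li⁺/Li) = E°(Cu⁺/Cu) − E°cell = (+0.52) − (+3.570) = -3.05 V.

-3.05 V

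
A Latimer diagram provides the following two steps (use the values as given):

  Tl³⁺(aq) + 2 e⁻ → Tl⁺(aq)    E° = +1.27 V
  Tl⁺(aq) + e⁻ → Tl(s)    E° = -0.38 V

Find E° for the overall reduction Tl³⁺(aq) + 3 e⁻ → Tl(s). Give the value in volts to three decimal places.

Since ΔG° = −nFE° is additive over sequential reductions, n₃E°₃ = n₁E°₁ + n₂E°₂.
E°₃ = (2×+1.27 + 1×-0.38) / 3 = (+2.160) / 3 = +0.720 V.
E° values themselves are not directly additive — weighting by electron count is essential.

+0.720 V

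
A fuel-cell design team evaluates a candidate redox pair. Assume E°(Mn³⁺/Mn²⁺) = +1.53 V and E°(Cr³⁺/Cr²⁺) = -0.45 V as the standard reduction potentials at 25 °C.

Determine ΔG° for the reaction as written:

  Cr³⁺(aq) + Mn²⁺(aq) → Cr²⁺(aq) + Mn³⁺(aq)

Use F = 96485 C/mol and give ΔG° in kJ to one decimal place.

As written, Cr³⁺/Cr²⁺ is reduced (cathode) and Mn³⁺/Mn²⁺ is oxidised (anode), so E°cell = (-0.45) − (+1.53) = -1.98 V.
Balancing electrons gives n = 1.
ΔG° = −nFE° = −(1)(96485)(-1.98) = 191,040 J = +191.0 kJ.

+191.0 kJ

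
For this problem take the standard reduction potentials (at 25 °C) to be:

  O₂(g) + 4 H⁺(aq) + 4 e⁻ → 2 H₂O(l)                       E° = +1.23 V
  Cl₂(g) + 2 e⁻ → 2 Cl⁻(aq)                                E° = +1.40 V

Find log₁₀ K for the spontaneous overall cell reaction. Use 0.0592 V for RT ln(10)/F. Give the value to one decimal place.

11.5

Cathode: Cl₂/Cl⁻; anode: O₂/H₂O. E°cell = +0.17 V, n = 4.
log K = nE°cell / 0.0592 = (4)(+0.17) / 0.0592 = 11.5.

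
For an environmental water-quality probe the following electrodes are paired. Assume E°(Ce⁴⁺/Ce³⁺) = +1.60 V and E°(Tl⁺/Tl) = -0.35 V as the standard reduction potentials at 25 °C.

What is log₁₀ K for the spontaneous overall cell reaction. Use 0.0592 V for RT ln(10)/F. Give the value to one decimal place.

32.9

Cathode: Ce⁴⁺/Ce³⁺; anode: Tl⁺/Tl. E°cell = +1.95 V, n = 1.
log K = nE°cell / 0.0592 = (1)(+1.95) / 0.0592 = 32.9.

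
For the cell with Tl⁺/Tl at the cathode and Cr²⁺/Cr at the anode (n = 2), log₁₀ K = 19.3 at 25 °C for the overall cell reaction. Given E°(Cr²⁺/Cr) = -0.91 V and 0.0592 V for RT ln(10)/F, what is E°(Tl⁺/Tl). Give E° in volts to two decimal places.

E°cell = (0.0592/n)·log K = (0.0592/2)(19.3) = +0.571 V.
Since Tl⁺/Tl is the cathode and Cr²⁺/Cr the anode, E°cell = E°(Tl⁺/Tl) − E°(Cr²⁺/Cr).
So E°(Tl⁺/Tl) = E°cell + E°(Cr²⁺/Cr) = +0.571 + (-0.91) = -0.34 V.

-0.34 V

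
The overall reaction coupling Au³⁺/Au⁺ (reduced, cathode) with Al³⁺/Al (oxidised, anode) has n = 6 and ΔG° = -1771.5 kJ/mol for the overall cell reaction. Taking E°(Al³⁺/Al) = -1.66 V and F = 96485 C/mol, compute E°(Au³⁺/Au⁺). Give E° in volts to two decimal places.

+1.40 V

E°cell = −ΔG°/(nF) = −(-1771.5×10³)/((6)(96485)) = +3.060 V.
Since Au³⁺/Au⁺ is the cathode and Al³⁺/Al the anode, E°cell = E°(Au³⁺/Au⁺) − E°(Al³⁺/Al).
So E°(Au³⁺/Au⁺) = E°cell + E°(Al³⁺/Al) = +3.060 + (-1.66) = +1.40 V.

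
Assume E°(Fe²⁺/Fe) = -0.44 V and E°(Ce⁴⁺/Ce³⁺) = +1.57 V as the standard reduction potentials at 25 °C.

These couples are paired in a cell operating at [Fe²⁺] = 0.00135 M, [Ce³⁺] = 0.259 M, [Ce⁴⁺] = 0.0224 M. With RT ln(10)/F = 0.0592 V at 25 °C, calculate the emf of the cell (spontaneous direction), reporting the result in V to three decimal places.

+2.032 V

Ce⁴⁺/Ce³⁺ is the cathode (higher E°), Fe²⁺/Fe the anode: E°cell = +1.57 − (-0.44) = +2.01 V, n = 2.
Overall: 2 Ce⁴⁺(aq) + Fe(s) → 2 Ce³⁺(aq) + Fe²⁺(aq)
Q = [Ce³⁺]^2·[Fe²⁺] / ([Ce⁴⁺]^2); log Q = -0.744.
E = E° − (0.0592/n) log Q = +2.01 − (0.0592/2)(-0.744) = +2.032 V.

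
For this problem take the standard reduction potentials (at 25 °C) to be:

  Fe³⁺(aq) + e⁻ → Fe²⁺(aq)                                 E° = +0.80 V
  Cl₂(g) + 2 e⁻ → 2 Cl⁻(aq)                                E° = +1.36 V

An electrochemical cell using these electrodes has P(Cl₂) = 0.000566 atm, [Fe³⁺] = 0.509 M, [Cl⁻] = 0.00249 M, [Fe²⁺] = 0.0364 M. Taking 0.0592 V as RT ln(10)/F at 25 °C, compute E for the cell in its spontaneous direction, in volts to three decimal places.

Cl₂/Cl⁻ is the cathode (higher E°), Fe³⁺/Fe²⁺ the anode: E°cell = +1.36 − (+0.80) = +0.56 V, n = 2.
Overall: Cl₂(g) + 2 Fe²⁺(aq) → 2 Cl⁻(aq) + 2 Fe³⁺(aq)
Q = [Cl⁻]^2·[Fe³⁺]^2 / (P(Cl₂)·[Fe²⁺]^2); log Q = 0.331.
E = E° − (0.0592/n) log Q = +0.56 − (0.0592/2)(0.331) = +0.550 V.

+0.550 V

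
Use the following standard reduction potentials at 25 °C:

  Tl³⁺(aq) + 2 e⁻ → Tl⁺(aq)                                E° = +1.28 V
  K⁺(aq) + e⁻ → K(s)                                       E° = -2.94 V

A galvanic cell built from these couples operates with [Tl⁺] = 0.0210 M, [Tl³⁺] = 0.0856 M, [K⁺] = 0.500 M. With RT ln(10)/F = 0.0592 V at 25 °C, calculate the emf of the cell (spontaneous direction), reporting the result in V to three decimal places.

Tl³⁺/Tl⁺ is the cathode (higher E°), K⁺/K the anode: E°cell = +1.28 − (-2.94) = +4.22 V, n = 2.
Overall: Tl³⁺(aq) + 2 K(s) → Tl⁺(aq) + 2 K⁺(aq)
Q = [Tl⁺]·[K⁺]^2 / ([Tl³⁺]); log Q = -1.212.
E = E° − (0.0592/n) log Q = +4.22 − (0.0592/2)(-1.212) = +4.256 V.

+4.256 V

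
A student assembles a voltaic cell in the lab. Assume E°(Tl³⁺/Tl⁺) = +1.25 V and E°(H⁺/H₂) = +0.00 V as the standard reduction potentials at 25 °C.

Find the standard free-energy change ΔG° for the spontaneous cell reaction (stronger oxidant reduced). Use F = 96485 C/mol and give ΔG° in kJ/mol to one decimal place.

-241.2 kJ/mol

Tl³⁺/Tl⁺ (E° = +1.25 V) is the cathode; H⁺/H₂ (E° = +0.00 V) is the anode, so E°cell = +1.25 V.
Balancing electrons gives n = 2 (lcm of 2 and 2).
ΔG° = −nFE° = −(2)(96485)(+1.25) = -241,212 J = -241.2 kJ/mol.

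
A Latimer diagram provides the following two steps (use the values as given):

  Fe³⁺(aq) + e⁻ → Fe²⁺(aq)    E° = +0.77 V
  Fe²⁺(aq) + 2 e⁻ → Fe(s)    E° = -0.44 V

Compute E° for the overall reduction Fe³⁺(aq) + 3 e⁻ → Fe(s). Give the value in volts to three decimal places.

Standard free energies of sequential steps add: ΔG°₃ = ΔG°₁ + ΔG°₂, so n₃E°₃ = n₁E°₁ + n₂E°₂.
E°₃ = (1×+0.77 + 2×-0.44) / 3 = (-0.110) / 3 = -0.037 V.

-0.037 V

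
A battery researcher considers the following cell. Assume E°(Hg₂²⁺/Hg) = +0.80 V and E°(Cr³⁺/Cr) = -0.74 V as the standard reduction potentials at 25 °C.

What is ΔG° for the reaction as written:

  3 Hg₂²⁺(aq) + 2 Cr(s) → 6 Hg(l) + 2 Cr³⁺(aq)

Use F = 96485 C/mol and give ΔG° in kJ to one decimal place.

As written, Hg₂²⁺/Hg is reduced (cathode) and Cr³⁺/Cr is oxidised (anode), so E°cell = (+0.80) − (-0.74) = +1.54 V.
Balancing electrons gives n = 6.
ΔG° = −nFE° = −(6)(96485)(+1.54) = -891,521 J = -891.5 kJ.

-891.5 kJ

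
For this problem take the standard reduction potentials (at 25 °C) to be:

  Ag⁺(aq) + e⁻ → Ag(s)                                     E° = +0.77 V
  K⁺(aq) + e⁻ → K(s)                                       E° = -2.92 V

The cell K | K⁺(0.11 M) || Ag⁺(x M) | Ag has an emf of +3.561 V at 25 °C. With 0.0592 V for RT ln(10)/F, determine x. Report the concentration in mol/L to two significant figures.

0.00073 M

Ag⁺/Ag is the cathode, K⁺/K the anode: E°cell = +3.69 V, n = 1.
Overall reaction: Ag⁺(aq) + K(s) → Ag(s) + K⁺(aq); Q = [K⁺]^1/[Ag⁺]^1.
From E = E° − (0.0592/n) log Q: log Q = (E° − E)·n/0.0592 = (+3.69 − (+3.561))·1/0.0592 = 2.1791.
So 1·log[Ag⁺] = 1·log(0.11) − log Q = -0.9586 − (2.1791) = -3.1377; [Ag⁺] = 10^(-3.1377) ≈ 0.00073 M.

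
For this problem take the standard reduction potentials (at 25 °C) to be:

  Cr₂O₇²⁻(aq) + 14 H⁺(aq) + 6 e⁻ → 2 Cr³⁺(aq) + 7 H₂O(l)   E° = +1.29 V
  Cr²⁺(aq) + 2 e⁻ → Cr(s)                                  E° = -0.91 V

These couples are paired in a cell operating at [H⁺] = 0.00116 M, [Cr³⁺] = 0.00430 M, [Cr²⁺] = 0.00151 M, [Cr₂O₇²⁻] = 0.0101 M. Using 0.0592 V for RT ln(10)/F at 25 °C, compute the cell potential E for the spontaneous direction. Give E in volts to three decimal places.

+1.905 V

Cr₂O₇²⁻/Cr³⁺ is the cathode (higher E°), Cr²⁺/Cr the anode: E°cell = +1.29 − (-0.91) = +2.20 V, n = 6.
Overall: Cr₂O₇²⁻(aq) + 14 H⁺(aq) + 3 Cr(s) → 2 Cr³⁺(aq) + 7 H₂O(l) + 3 Cr²⁺(aq)
Q = [Cr³⁺]^2·[Cr²⁺]^3 / ([Cr₂O₇²⁻]·[H⁺]^14); log Q = 29.897.
E = E° − (0.0592/n) log Q = +2.20 − (0.0592/6)(29.897) = +1.905 V.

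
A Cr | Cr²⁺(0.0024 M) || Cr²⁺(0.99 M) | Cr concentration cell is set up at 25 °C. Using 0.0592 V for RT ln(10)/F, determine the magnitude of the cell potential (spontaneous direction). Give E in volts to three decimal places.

+0.077 V

For a concentration cell E°cell = 0. The 0.99 M side is the cathode (reduction is favoured where [Cr²⁺] is higher).
With n = 2, E = −(0.0592/2) log([Cr²⁺]ₐₙ/[Cr²⁺]꜀ₐₜ) = −(0.0592/2) log(0.0024/0.99) = −(0.0592/2)(-2.615) = +0.077 V.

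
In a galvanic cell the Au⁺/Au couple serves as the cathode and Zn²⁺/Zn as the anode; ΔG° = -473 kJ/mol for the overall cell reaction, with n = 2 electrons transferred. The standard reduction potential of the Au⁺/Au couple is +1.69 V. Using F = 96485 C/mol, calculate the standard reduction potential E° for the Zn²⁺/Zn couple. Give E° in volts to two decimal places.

-0.76 V

E°cell = −ΔG°/(nF) = −(-473×10³)/((2)(96485)) = +2.451 V.
Since Au⁺/Au is the cathode and Zn²⁺/Zn the anode, E°cell = E°(Au⁺/Au) − E°(Zn²⁺/Zn).
So E°(Zn²⁺/Zn) = E°(Au⁺/Au) − E°cell = (+1.69) − (+2.451) = -0.76 V.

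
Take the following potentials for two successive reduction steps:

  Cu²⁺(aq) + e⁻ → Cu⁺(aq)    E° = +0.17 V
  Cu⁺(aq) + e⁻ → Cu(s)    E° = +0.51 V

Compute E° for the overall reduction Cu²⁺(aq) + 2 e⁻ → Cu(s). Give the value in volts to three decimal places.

+0.340 V

Since ΔG° = −nFE° is additive over sequential reductions, n₃E°₃ = n₁E°₁ + n₂E°₂.
E°₃ = (1×+0.17 + 1×+0.51) / 2 = (+0.680) / 2 = +0.340 V.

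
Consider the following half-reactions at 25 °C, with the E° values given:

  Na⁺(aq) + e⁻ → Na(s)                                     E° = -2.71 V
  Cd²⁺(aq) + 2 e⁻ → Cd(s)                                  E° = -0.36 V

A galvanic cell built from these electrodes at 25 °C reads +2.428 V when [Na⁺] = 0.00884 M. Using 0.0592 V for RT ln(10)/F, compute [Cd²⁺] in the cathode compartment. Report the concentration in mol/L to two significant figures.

Cd²⁺/Cd is the cathode, Na⁺/Na the anode: E°cell = +2.35 V, n = 2.
Overall reaction: Cd²⁺(aq) + 2 Na(s) → Cd(s) + 2 Na⁺(aq); Q = [Na⁺]^2/[Cd²⁺]^1.
From E = E° − (0.0592/n) log Q: log Q = (E° − E)·n/0.0592 = (+2.35 − (+2.428))·2/0.0592 = -2.6351.
So 1·log[Cd²⁺] = 2·log(0.00884) − log Q = -4.1071 − (-2.6351) = -1.4720; [Cd²⁺] = 10^(-1.4720) ≈ 0.034 M.

0.034 M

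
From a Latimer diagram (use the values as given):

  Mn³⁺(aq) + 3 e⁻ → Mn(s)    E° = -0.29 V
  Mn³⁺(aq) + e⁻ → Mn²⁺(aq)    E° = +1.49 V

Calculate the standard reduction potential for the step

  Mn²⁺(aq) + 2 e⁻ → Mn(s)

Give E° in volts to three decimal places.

-1.180 V

Sequential free energies add, so n₃E°₃ = n₁E°₁ + n₂E°₂.
With n₃ = 3, and the known step contributing 1×(+1.49) V, the unknown satisfies 2·E° = 3×(-0.29) − 1×(+1.49) = -2.360.
E° = -2.360 / 2 = -1.180 V.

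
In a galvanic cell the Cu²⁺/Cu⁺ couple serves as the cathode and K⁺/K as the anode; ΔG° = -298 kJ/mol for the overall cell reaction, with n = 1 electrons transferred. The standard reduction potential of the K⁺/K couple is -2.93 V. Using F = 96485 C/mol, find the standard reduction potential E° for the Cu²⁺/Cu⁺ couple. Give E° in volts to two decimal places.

+0.16 V

E°cell = −ΔG°/(nF) = −(-298×10³)/((1)(96485)) = +3.089 V.
Since Cu²⁺/Cu⁺ is the cathode and K⁺/K the anode, E°cell = E°(Cu²⁺/Cu⁺) − E°(K⁺/K).
So E°(Cu²⁺/Cu⁺) = E°cell + E°(K⁺/K) = +3.089 + (-2.93) = +0.16 V.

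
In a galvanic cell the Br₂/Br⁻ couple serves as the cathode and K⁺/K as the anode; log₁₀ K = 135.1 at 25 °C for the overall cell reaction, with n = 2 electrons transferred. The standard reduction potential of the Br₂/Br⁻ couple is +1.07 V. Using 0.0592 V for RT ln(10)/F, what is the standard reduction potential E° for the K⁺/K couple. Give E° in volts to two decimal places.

E°cell = (0.0592/n)·log K = (0.0592/2)(135.1) = +3.999 V.
Since Br₂/Br⁻ is the cathode and K⁺/K the anode, E°cell = E°(Br₂/Br⁻) − E°(K⁺/K).
So E°(K⁺/K) = E°(Br₂/Br⁻) − E°cell = (+1.07) − (+3.999) = -2.93 V.

-2.93 V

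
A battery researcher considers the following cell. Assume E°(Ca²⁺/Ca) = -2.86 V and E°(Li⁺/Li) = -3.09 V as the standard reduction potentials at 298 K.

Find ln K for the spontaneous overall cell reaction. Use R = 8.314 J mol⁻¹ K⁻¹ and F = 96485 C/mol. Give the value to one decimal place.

17.9

Cathode: Ca²⁺/Ca; anode: Li⁺/Li. E°cell = (-2.86) − (-3.09) = +0.23 V, with n = 2.
ΔG° = −nFE° = −RT ln K, so ln K = nFE°/(RT) = (2)(96485)(+0.23) / ((8.314)(298)) = 17.914.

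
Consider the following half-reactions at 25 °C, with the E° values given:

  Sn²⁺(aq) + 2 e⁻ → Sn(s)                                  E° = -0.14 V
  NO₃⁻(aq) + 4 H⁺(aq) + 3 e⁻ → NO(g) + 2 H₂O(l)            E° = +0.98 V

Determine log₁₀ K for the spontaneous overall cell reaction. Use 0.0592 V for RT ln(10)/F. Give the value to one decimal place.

Cathode: NO₃⁻/NO; anode: Sn²⁺/Sn. E°cell = +1.12 V, n = 6.
log K = nE°cell / 0.0592 = (6)(+1.12) / 0.0592 = 113.5.

113.5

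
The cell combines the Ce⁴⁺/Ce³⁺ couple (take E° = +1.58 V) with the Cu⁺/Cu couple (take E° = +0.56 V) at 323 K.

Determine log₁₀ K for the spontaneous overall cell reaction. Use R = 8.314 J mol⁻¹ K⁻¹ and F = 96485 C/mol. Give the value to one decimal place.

Cathode: Ce⁴⁺/Ce³⁺; anode: Cu⁺/Cu. E°cell = (+1.58) − (+0.56) = +1.02 V, with n = 1.
ΔG° = −nFE° = −RT ln K, so ln K = nFE°/(RT) = (1)(96485)(+1.02) / ((8.314)(323)) = 36.648.
log₁₀ K = 36.648 / ln 10 = 15.9.

15.9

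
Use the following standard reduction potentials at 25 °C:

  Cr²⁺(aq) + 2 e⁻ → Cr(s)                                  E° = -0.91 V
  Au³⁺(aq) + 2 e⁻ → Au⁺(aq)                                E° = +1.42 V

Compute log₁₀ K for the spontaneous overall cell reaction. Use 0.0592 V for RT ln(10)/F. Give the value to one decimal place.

78.7

Cathode: Au³⁺/Au⁺; anode: Cr²⁺/Cr. E°cell = +2.33 V, n = 2.
log K = nE°cell / 0.0592 = (2)(+2.33) / 0.0592 = 78.7.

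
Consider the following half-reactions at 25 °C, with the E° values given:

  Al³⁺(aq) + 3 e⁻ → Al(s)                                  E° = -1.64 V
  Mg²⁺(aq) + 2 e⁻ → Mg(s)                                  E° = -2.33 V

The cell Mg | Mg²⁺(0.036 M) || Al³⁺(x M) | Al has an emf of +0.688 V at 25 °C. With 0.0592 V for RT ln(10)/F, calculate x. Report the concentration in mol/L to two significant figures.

0.0054 M

Al³⁺/Al is the cathode, Mg²⁺/Mg the anode: E°cell = +0.69 V, n = 6.
Overall reaction: 2 Al³⁺(aq) + 3 Mg(s) → 2 Al(s) + 3 Mg²⁺(aq); Q = [Mg²⁺]^3/[Al³⁺]^2.
From E = E° − (0.0592/n) log Q: log Q = (E° − E)·n/0.0592 = (+0.69 − (+0.688))·6/0.0592 = 0.2027.
So 2·log[Al³⁺] = 3·log(0.036) − log Q = -4.3311 − (0.2027) = -4.5338; log[Al³⁺] = -4.5338 / 2 = -2.2669; [Al³⁺] = 10^(-2.2669) ≈ 0.0054 M.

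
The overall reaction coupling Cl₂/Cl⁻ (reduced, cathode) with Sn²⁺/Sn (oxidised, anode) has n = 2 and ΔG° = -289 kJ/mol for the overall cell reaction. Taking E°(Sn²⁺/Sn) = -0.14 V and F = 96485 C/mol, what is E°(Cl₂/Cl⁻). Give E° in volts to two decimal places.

E°cell = −ΔG°/(nF) = −(-289×10³)/((2)(96485)) = +1.498 V.
Since Cl₂/Cl⁻ is the cathode and Sn²⁺/Sn the anode, E°cell = E°(Cl₂/Cl⁻) − E°(Sn²⁺/Sn).
So E°(Cl₂/Cl⁻) = E°cell + E°(Sn²⁺/Sn) = +1.498 + (-0.14) = +1.36 V.

+1.36 V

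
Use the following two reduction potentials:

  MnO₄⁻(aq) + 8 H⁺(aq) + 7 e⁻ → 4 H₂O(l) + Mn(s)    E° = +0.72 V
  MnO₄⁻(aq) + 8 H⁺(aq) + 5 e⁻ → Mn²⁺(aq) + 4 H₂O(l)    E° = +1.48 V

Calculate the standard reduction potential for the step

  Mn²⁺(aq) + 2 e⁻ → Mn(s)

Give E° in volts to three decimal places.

Sequential free energies add, so n₃E°₃ = n₁E°₁ + n₂E°₂.
With n₃ = 7, and the known step contributing 5×(+1.48) V, the unknown satisfies 2·E° = 7×(+0.72) − 5×(+1.48) = -2.360.
E° = -2.360 / 2 = -1.180 V.

-1.180 V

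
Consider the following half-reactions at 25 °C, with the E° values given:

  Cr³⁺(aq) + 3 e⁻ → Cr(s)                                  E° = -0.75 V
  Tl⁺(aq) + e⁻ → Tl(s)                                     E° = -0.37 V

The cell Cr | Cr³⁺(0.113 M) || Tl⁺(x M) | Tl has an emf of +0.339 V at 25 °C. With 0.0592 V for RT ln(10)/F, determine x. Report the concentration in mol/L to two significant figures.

0.098 M

Tl⁺/Tl is the cathode, Cr³⁺/Cr the anode: E°cell = +0.38 V, n = 3.
Overall reaction: 3 Tl⁺(aq) + Cr(s) → 3 Tl(s) + Cr³⁺(aq); Q = [Cr³⁺]^1/[Tl⁺]^3.
From E = E° − (0.0592/n) log Q: log Q = (E° − E)·n/0.0592 = (+0.38 − (+0.339))·3/0.0592 = 2.0777.
So 3·log[Tl⁺] = 1·log(0.113) − log Q = -0.9469 − (2.0777) = -3.0246; log[Tl⁺] = -3.0246 / 3 = -1.0082; [Tl⁺] = 10^(-1.0082) ≈ 0.098 M.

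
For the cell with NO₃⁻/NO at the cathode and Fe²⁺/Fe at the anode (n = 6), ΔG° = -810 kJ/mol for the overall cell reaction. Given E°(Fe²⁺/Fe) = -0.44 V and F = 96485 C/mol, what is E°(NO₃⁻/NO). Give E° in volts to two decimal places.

E°cell = −ΔG°/(nF) = −(-810×10³)/((6)(96485)) = +1.399 V.
Since NO₃⁻/NO is the cathode and Fe²⁺/Fe the anode, E°cell = E°(NO₃⁻/NO) − E°(Fe²⁺/Fe).
So E°(NO₃⁻/NO) = E°cell + E°(Fe²⁺/Fe) = +1.399 + (-0.44) = +0.96 V.

+0.96 V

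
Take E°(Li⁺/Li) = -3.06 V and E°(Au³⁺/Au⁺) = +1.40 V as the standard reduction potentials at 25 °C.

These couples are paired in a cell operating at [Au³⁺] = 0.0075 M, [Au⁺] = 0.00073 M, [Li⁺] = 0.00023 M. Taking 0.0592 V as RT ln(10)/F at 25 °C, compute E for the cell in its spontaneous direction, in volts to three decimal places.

Au³⁺/Au⁺ is the cathode (higher E°), Li⁺/Li the anode: E°cell = +1.40 − (-3.06) = +4.46 V, n = 2.
Overall: Au³⁺(aq) + 2 Li(s) → Au⁺(aq) + 2 Li⁺(aq)
Q = [Au⁺]·[Li⁺]^2 / ([Au³⁺]); log Q = -8.288.
E = E° − (0.0592/n) log Q = +4.46 − (0.0592/2)(-8.288) = +4.705 V.

+4.705 V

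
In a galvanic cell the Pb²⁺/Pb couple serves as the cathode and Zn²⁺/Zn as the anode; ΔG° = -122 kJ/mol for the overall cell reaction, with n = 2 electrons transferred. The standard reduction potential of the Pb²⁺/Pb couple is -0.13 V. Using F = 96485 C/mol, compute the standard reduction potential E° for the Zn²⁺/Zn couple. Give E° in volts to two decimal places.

-0.76 V

E°cell = −ΔG°/(nF) = −(-122×10³)/((2)(96485)) = +0.632 V.
Since Pb²⁺/Pb is the cathode and Zn²⁺/Zn the anode, E°cell = E°(Pb²⁺/Pb) − E°(Zn²⁺/Zn).
So E°(Zn²⁺/Zn) = E°(Pb²⁺/Pb) − E°cell = (-0.13) − (+0.632) = -0.76 V.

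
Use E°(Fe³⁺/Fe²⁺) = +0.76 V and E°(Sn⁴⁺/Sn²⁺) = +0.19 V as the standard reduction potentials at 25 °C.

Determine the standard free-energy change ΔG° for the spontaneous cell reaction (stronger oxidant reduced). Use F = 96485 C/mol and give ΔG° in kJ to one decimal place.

-110.0 kJ

Fe³⁺/Fe²⁺ (E° = +0.76 V) is the cathode; Sn⁴⁺/Sn²⁺ (E° = +0.19 V) is the anode, so E°cell = +0.57 V.
Balancing electrons gives n = 2 (lcm of 1 and 2).
ΔG° = −nFE° = −(2)(96485)(+0.57) = -109,993 J = -110.0 kJ.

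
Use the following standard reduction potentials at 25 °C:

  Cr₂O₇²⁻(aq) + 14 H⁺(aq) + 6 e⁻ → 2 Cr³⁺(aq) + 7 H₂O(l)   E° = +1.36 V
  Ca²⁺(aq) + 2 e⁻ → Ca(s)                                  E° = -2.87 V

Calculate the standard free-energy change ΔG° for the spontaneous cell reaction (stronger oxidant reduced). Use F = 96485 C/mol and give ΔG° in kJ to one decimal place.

-2448.8 kJ

Cr₂O₇²⁻/Cr³⁺ (E° = +1.36 V) is the cathode; Ca²⁺/Ca (E° = -2.87 V) is the anode, so E°cell = +4.23 V.
Balancing electrons gives n = 6 (lcm of 6 and 2).
ΔG° = −nFE° = −(6)(96485)(+4.23) = -2,448,789 J = -2448.8 kJ.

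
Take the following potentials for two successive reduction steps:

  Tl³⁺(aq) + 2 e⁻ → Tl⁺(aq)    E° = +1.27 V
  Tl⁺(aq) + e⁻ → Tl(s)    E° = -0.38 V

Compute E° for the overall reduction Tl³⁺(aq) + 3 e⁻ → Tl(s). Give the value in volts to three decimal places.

+0.720 V

Since ΔG° = −nFE° is additive over sequential reductions, n₃E°₃ = n₁E°₁ + n₂E°₂.
E°₃ = (2×+1.27 + 1×-0.38) / 3 = (+2.160) / 3 = +0.720 V.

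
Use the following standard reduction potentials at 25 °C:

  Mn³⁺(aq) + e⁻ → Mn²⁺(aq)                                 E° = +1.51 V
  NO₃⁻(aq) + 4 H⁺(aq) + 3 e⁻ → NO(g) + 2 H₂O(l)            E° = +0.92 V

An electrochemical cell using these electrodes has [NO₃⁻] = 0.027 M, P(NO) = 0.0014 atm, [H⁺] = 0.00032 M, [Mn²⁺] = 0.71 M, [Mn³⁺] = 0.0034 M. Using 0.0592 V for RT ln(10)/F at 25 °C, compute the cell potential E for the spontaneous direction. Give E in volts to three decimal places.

Mn³⁺/Mn²⁺ is the cathode (higher E°), NO₃⁻/NO the anode: E°cell = +1.51 − (+0.92) = +0.59 V, n = 3.
Overall: 3 Mn³⁺(aq) + NO(g) + 2 H₂O(l) → 3 Mn²⁺(aq) + NO₃⁻(aq) + 4 H⁺(aq)
Q = [Mn²⁺]^3·[NO₃⁻]·[H⁺]^4 / ([Mn³⁺]^3·P(NO)); log Q = -5.735.
E = E° − (0.0592/n) log Q = +0.59 − (0.0592/3)(-5.735) = +0.703 V.

+0.703 V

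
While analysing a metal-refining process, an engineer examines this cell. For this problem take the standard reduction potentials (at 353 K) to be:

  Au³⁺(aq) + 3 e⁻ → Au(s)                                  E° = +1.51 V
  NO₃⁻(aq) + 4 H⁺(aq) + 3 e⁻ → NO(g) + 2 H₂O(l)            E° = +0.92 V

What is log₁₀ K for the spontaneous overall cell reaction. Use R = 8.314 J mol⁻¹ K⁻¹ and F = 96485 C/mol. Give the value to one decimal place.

25.3

Cathode: Au³⁺/Au; anode: NO₃⁻/NO. E°cell = (+1.51) − (+0.92) = +0.59 V, with n = 3.
ΔG° = −nFE° = −RT ln K, so ln K = nFE°/(RT) = (3)(96485)(+0.59) / ((8.314)(353)) = 58.190.
log₁₀ K = 58.190 / ln 10 = 25.3.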